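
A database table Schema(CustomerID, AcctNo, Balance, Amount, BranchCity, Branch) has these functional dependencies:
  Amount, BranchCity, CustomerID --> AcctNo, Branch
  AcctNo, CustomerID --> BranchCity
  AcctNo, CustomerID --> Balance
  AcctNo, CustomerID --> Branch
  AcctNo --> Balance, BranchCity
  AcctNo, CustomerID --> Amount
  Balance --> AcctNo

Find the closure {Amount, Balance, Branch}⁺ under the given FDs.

{AcctNo, Amount, Balance, Branch, BranchCity}

Start with {Amount, Balance, Branch}.
Balance --> AcctNo applies; add {AcctNo} → now {AcctNo, Amount, Balance, Branch}.
AcctNo --> Balance, BranchCity applies; add {BranchCity} → now {AcctNo, Amount, Balance, Branch, BranchCity}.
No further FD applies.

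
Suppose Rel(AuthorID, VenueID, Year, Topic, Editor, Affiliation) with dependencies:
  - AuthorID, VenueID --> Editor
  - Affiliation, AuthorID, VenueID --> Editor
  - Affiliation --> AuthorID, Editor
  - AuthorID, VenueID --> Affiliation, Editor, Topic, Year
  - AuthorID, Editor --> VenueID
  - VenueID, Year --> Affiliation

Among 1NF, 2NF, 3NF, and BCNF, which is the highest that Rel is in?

BCNF

Candidate keys: {Affiliation}, {AuthorID, Editor}, {AuthorID, VenueID}, {VenueID, Year}. Prime attributes: {Affiliation, AuthorID, Editor, VenueID, Year}.
The left-hand side of every FD is a superkey, so BCNF is satisfied.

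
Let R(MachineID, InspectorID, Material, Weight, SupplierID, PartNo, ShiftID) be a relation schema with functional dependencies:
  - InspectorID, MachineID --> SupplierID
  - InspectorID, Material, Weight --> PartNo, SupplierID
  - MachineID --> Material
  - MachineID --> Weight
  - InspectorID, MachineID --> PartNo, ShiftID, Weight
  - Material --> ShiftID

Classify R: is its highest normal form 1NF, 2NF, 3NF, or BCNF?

Candidate key: {InspectorID, MachineID}. Prime attributes: {InspectorID, MachineID}.
For InspectorID, Material, Weight --> PartNo, SupplierID we have {InspectorID, Material, Weight}⁺ = {InspectorID, Material, PartNo, ShiftID, SupplierID, Weight}; {InspectorID, Material, Weight} is not a superkey, so BCNF fails.
InspectorID, Material, Weight --> PartNo, SupplierID has non-prime {PartNo, SupplierID} on the right and a non-superkey on the left, so 3NF fails.
The proper key subset {MachineID} of {InspectorID, MachineID} determines non-prime {Material, ShiftID, Weight}, so the relation is not even in 2NF.

1NF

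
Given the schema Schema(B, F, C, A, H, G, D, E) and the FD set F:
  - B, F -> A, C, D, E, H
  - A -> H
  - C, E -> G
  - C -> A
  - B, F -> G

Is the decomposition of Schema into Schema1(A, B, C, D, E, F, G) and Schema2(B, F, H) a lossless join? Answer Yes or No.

Schema1 ∩ Schema2 = {B, F}; its closure under F is {A, B, C, D, E, F, G, H}.
Schema1 is contained in that closure, so Schema1 ∩ Schema2 -> Schema1 holds and the join is lossless.

Yes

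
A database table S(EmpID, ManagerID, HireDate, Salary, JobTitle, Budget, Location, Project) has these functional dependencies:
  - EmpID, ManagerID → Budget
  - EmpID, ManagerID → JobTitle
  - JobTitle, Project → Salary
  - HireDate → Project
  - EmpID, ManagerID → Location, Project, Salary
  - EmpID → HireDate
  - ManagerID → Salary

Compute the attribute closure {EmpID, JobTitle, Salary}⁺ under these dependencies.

{EmpID, HireDate, JobTitle, Project, Salary}

Start with {EmpID, JobTitle, Salary}.
EmpID → HireDate applies; add {HireDate} → now {EmpID, HireDate, JobTitle, Salary}.
HireDate → Project applies; add {Project} → now {EmpID, HireDate, JobTitle, Project, Salary}.
No further FD applies.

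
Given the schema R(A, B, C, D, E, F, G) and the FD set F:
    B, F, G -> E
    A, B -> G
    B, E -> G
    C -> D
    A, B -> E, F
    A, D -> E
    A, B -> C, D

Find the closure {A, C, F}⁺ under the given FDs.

{A, C, D, E, F}

Start with {A, C, F}.
C -> D applies; add {D} → now {A, C, D, F}.
A, D -> E applies; add {E} → now {A, C, D, E, F}.
No further FD applies.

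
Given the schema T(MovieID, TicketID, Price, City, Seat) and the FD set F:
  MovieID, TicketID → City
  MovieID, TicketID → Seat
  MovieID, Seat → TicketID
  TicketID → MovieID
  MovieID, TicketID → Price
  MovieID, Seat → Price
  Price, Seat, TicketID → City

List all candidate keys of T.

{MovieID, Seat}, {TicketID}

{TicketID} is a candidate key since {TicketID}⁺ = {City, MovieID, Price, Seat, TicketID} covers every attribute.
{MovieID, Seat} is a candidate key since {MovieID, Seat}⁺ = {City, MovieID, Price, Seat, TicketID} covers every attribute.
Any other superkey properly contains one of these, so there are no further candidate keys.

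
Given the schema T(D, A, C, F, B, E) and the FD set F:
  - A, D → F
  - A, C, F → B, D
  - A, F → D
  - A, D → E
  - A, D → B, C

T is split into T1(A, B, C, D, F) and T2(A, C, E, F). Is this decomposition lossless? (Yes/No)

T1 ∩ T2 = {A, C, F}; its closure under F is {A, B, C, D, E, F}.
This includes all of T1, so the common attributes are a superkey of T1 — the join is lossless.

Yes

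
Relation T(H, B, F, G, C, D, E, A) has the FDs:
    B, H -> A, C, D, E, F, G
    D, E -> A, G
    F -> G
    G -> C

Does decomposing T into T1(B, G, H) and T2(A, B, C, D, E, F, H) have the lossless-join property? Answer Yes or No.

Yes

The shared attributes are {B, H} and {B, H}⁺ = {A, B, C, D, E, F, G, H}.
T1 is contained in that closure, so T1 ∩ T2 -> T1 holds and the join is lossless.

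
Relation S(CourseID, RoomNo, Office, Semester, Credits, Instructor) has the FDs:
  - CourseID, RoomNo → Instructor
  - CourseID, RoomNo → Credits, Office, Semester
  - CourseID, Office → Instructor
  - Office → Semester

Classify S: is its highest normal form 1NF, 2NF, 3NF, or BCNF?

2NF

Candidate key: {CourseID, RoomNo}. Prime attributes: {CourseID, RoomNo}.
CourseID, Office → Instructor: {CourseID, Office}⁺ = {CourseID, Instructor, Office, Semester}, which is not all of the attributes, so the left side is not a superkey — BCNF is violated.
CourseID, Office → Instructor has non-prime {Instructor} on the right and a non-superkey on the left, so 3NF fails.
Checking every proper subset of each key, none determines a non-prime attribute — 2NF is satisfied.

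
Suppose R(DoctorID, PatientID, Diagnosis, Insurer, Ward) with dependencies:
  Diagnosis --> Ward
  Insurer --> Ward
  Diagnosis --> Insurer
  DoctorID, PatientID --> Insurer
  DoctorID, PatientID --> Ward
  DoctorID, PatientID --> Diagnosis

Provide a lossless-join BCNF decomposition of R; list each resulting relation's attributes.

Candidate key of the original relation: {DoctorID, PatientID}.
In {Diagnosis, DoctorID, Insurer, PatientID, Ward}, {Diagnosis} is not a superkey ({Diagnosis}⁺ restricted to this set is {Diagnosis, Insurer, Ward}), so split on Diagnosis --> Insurer, Ward into {Diagnosis, Insurer, Ward} and {Diagnosis, DoctorID, PatientID}.
In {Diagnosis, Insurer, Ward}, {Insurer} is not a superkey ({Insurer}⁺ restricted to this set is {Insurer, Ward}), so split on Insurer --> Ward into {Insurer, Ward} and {Diagnosis, Insurer}.
{Insurer, Ward}: every determinant is a superkey — BCNF.
{Diagnosis, Insurer}: every determinant is a superkey — BCNF.
{Diagnosis, DoctorID, PatientID}: every determinant is a superkey — BCNF.

{Diagnosis, DoctorID, PatientID}; {Diagnosis, Insurer}; {Insurer, Ward}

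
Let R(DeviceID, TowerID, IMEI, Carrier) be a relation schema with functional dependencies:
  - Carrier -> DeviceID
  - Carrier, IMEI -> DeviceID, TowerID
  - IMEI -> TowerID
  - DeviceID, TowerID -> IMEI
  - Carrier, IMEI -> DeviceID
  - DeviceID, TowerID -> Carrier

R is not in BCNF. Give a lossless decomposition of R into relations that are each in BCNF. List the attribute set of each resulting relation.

Candidate keys of the original relation: {Carrier, IMEI}, {Carrier, TowerID}, {DeviceID, IMEI}, {DeviceID, TowerID}.
Within {Carrier, DeviceID, IMEI, TowerID}: {Carrier}⁺ ∩ {Carrier, DeviceID, IMEI, TowerID} = {Carrier, DeviceID}, not the whole set, so Carrier -> DeviceID violates BCNF; decompose into {Carrier, DeviceID} and {Carrier, IMEI, TowerID}.
{Carrier, DeviceID} has no BCNF violation.
Within {Carrier, IMEI, TowerID}: {IMEI}⁺ ∩ {Carrier, IMEI, TowerID} = {IMEI, TowerID}, not the whole set, so IMEI -> TowerID violates BCNF; decompose into {IMEI, TowerID} and {Carrier, IMEI}.
{IMEI, TowerID} has no BCNF violation.
{Carrier, IMEI} has no BCNF violation.

{Carrier, DeviceID}; {Carrier, IMEI}; {IMEI, TowerID}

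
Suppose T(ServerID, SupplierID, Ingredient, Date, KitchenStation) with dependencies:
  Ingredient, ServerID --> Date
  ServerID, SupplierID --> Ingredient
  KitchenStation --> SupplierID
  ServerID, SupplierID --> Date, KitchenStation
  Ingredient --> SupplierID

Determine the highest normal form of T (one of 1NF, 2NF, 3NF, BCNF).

Candidate keys: {Ingredient, ServerID}, {KitchenStation, ServerID}, {ServerID, SupplierID}. Prime attributes: {Ingredient, KitchenStation, ServerID, SupplierID}.
For KitchenStation --> SupplierID we have {KitchenStation}⁺ = {KitchenStation, SupplierID}; {KitchenStation} is not a superkey, so BCNF fails.
Since {SupplierID} ⊆ prime attributes and every other non-superkey FD also has a prime right side, the schema is in 3NF.

3NF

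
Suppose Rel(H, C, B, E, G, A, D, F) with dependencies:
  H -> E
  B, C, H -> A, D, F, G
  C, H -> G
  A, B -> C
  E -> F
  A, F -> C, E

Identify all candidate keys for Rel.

{A, B, H}, {B, C, H}

Attributes never on any right-hand side: {B, H} — every candidate key must contain all of them.
{A, B, H} is a candidate key since {A, B, H}⁺ = {A, B, C, D, E, F, G, H} covers every attribute.
{B, C, H} is a candidate key since {B, C, H}⁺ = {A, B, C, D, E, F, G, H} covers every attribute.
These are minimal and exhaustive — every other superkey contains one of them.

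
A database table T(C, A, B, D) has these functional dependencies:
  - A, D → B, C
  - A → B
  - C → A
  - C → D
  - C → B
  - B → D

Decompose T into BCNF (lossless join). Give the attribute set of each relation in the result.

Candidate keys of the original relation: {A}, {C}.
{A, B, C, D}: {B} determines {B, D} here but is not a superkey — split on B → D, giving {B, D} and {A, B, C}.
{B, D} has no BCNF violation.
{A, B, C} has no BCNF violation.

{A, B, C}; {B, D}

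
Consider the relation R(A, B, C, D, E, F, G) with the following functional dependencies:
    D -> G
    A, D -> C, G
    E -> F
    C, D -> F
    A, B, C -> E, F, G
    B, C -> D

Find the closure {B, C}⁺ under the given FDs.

Start with {B, C}.
B, C -> D applies; add {D} → now {B, C, D}.
D -> G applies; add {G} → now {B, C, D, G}.
C, D -> F applies; add {F} → now {B, C, D, F, G}.
No further FD applies.

{B, C, D, F, G}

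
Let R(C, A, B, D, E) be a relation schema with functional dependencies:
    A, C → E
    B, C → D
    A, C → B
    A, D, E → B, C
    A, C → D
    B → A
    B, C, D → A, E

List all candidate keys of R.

{A, C}⁺ = {A, B, C, D, E}, which is every attribute, so {A, C} is a candidate key.
{B, C}⁺ = {A, B, C, D, E}, which is every attribute, so {B, C} is a candidate key.
{A, D, E}⁺ = {A, B, C, D, E}, which is every attribute, so {A, D, E} is a candidate key.
{B, D, E}⁺ = {A, B, C, D, E}, which is every attribute, so {B, D, E} is a candidate key.
No proper subset of any of these is a key, and no other minimal superkey exists.

{A, C}, {A, D, E}, {B, C}, {B, D, E}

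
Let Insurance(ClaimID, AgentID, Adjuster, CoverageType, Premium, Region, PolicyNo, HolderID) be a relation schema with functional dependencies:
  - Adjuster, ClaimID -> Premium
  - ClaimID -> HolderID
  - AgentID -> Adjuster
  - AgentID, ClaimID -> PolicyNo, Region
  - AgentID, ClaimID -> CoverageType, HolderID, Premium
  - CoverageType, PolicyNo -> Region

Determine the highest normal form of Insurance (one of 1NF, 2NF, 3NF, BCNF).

Candidate key: {AgentID, ClaimID}. Prime attributes: {AgentID, ClaimID}.
Adjuster, ClaimID -> Premium breaks BCNF: {Adjuster, ClaimID}⁺ = {Adjuster, ClaimID, HolderID, Premium}, so {Adjuster, ClaimID} is not a superkey.
Adjuster, ClaimID -> Premium determines the non-prime attribute {Premium} from a non-superkey — 3NF is violated.
Since {AgentID} ⊂ {AgentID, ClaimID} and {AgentID}⁺ ⊇ {Adjuster} with {Adjuster} non-prime, there is a partial dependency; 2NF fails.

1NF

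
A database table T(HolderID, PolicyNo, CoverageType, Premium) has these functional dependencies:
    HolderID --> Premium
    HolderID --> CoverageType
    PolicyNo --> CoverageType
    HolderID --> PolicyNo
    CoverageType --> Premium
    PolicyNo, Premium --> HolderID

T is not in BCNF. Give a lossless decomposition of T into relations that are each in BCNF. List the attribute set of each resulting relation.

Candidate keys of the original relation: {HolderID}, {PolicyNo}.
{CoverageType, HolderID, PolicyNo, Premium}: {CoverageType} determines {CoverageType, Premium} here but is not a superkey — split on CoverageType --> Premium, giving {CoverageType, Premium} and {CoverageType, HolderID, PolicyNo}.
{CoverageType, Premium} has no BCNF violation.
{CoverageType, HolderID, PolicyNo} has no BCNF violation.

{CoverageType, HolderID, PolicyNo}; {CoverageType, Premium}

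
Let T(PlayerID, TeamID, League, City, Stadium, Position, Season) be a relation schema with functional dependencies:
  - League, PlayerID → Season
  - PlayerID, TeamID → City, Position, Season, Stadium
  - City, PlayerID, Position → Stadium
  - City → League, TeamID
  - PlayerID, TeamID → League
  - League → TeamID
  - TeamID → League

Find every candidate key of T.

No FD produces {PlayerID}, so it must be in every candidate key.
{City, PlayerID}⁺ = {City, League, PlayerID, Position, Season, Stadium, TeamID}, which is every attribute, so {City, PlayerID} is a candidate key.
{League, PlayerID}⁺ = {City, League, PlayerID, Position, Season, Stadium, TeamID}, which is every attribute, so {League, PlayerID} is a candidate key.
{PlayerID, TeamID}⁺ = {City, League, PlayerID, Position, Season, Stadium, TeamID}, which is every attribute, so {PlayerID, TeamID} is a candidate key.
Any other superkey properly contains one of these, so there are no further candidate keys.

{City, PlayerID}, {League, PlayerID}, {PlayerID, TeamID}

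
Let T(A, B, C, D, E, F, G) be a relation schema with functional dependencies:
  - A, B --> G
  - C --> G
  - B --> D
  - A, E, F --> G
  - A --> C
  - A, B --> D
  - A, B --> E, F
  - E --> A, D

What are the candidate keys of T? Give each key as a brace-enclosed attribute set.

{A, B}, {B, E}

Attributes never on any right-hand side: {B} — every candidate key must contain it.
{A, B} is a candidate key since {A, B}⁺ = {A, B, C, D, E, F, G} covers every attribute.
{B, E} is a candidate key since {B, E}⁺ = {A, B, C, D, E, F, G} covers every attribute.
These are minimal and exhaustive — every other superkey contains one of them.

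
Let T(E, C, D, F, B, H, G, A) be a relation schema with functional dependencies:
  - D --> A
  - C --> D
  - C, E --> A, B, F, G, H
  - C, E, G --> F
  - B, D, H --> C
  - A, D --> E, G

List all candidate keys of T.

{B, D, H}, {C}

{C}⁺ = {A, B, C, D, E, F, G, H} — all of the relation — so {C} is a candidate key.
{B, D, H}⁺ = {A, B, C, D, E, F, G, H} — all of the relation — so {B, D, H} is a candidate key.
No proper subset of any of these is a key, and no other minimal superkey exists.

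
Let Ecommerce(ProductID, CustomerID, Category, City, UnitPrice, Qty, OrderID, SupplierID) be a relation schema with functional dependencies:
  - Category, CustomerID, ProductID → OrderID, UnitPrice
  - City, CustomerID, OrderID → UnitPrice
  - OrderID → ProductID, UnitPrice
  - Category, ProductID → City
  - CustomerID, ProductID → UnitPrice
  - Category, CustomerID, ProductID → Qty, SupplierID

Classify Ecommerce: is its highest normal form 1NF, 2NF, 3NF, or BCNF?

1NF

Candidate keys: {Category, CustomerID, OrderID}, {Category, CustomerID, ProductID}. Prime attributes: {Category, CustomerID, OrderID, ProductID}.
For City, CustomerID, OrderID → UnitPrice we have {City, CustomerID, OrderID}⁺ = {City, CustomerID, OrderID, ProductID, UnitPrice}; {City, CustomerID, OrderID} is not a superkey, so BCNF fails.
City, CustomerID, OrderID → UnitPrice determines the non-prime attribute {UnitPrice} from a non-superkey — 3NF is violated.
{OrderID} is a proper subset of the key {Category, CustomerID, OrderID}, and {OrderID}⁺ contains the non-prime attribute {UnitPrice} — a partial dependency, so 2NF is violated.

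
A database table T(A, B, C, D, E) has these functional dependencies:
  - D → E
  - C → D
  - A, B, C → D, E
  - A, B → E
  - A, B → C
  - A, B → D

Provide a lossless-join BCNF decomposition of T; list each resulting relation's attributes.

Candidate key of the original relation: {A, B}.
In {A, B, C, D, E}, {D} is not a superkey ({D}⁺ restricted to this set is {D, E}), so split on D → E into {D, E} and {A, B, C, D}.
{D, E} has no BCNF violation.
In {A, B, C, D}, {C} is not a superkey ({C}⁺ restricted to this set is {C, D}), so split on C → D into {C, D} and {A, B, C}.
{C, D} has no BCNF violation.
{A, B, C} has no BCNF violation.

{A, B, C}; {C, D}; {D, E}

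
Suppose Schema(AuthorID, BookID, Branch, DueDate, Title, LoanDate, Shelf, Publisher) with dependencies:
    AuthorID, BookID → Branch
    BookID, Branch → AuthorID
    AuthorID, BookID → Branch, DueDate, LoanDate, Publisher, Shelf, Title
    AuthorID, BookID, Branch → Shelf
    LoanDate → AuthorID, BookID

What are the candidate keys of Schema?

{LoanDate} is a candidate key since {LoanDate}⁺ = {AuthorID, BookID, Branch, DueDate, LoanDate, Publisher, Shelf, Title} covers every attribute.
{AuthorID, BookID} is a candidate key since {AuthorID, BookID}⁺ = {AuthorID, BookID, Branch, DueDate, LoanDate, Publisher, Shelf, Title} covers every attribute.
{BookID, Branch} is a candidate key since {BookID, Branch}⁺ = {AuthorID, BookID, Branch, DueDate, LoanDate, Publisher, Shelf, Title} covers every attribute.
Any other superkey properly contains one of these, so there are no further candidate keys.

{AuthorID, BookID}, {BookID, Branch}, {LoanDate}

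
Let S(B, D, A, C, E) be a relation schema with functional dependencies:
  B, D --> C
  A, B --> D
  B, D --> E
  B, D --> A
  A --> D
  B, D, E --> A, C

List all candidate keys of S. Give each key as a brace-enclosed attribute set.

{A, B}, {B, D}

Attributes never on any right-hand side: {B} — every candidate key must contain it.
{A, B}⁺ = {A, B, C, D, E}, which is every attribute, so {A, B} is a candidate key.
{B, D}⁺ = {A, B, C, D, E}, which is every attribute, so {B, D} is a candidate key.
These are minimal and exhaustive — every other superkey contains one of them.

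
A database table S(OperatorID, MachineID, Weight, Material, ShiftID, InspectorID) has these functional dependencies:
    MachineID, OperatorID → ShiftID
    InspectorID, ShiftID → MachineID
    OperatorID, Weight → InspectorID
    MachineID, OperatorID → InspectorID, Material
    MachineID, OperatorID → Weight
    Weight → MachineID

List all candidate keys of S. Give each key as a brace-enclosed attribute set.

Attributes never on any right-hand side: {OperatorID} — every candidate key must contain it.
{MachineID, OperatorID}⁺ = {InspectorID, MachineID, Material, OperatorID, ShiftID, Weight}, which is every attribute, so {MachineID, OperatorID} is a candidate key.
{OperatorID, Weight}⁺ = {InspectorID, MachineID, Material, OperatorID, ShiftID, Weight}, which is every attribute, so {OperatorID, Weight} is a candidate key.
{InspectorID, OperatorID, ShiftID}⁺ = {InspectorID, MachineID, Material, OperatorID, ShiftID, Weight}, which is every attribute, so {InspectorID, OperatorID, ShiftID} is a candidate key.
Any other superkey properly contains one of these, so there are no further candidate keys.

{InspectorID, OperatorID, ShiftID}, {MachineID, OperatorID}, {OperatorID, Weight}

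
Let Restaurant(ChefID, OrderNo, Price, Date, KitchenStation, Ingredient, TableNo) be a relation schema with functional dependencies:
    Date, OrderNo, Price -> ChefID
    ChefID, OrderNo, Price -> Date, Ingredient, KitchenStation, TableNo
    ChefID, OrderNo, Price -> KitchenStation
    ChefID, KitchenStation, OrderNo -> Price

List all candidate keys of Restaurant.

{ChefID, KitchenStation, OrderNo}, {ChefID, OrderNo, Price}, {Date, OrderNo, Price}

{OrderNo} never appears on the right of any FD, so every key must include it.
Closure of {ChefID, KitchenStation, OrderNo} is {ChefID, Date, Ingredient, KitchenStation, OrderNo, Price, TableNo}, the whole schema; {ChefID, KitchenStation, OrderNo} is a candidate key.
Closure of {ChefID, OrderNo, Price} is {ChefID, Date, Ingredient, KitchenStation, OrderNo, Price, TableNo}, the whole schema; {ChefID, OrderNo, Price} is a candidate key.
Closure of {Date, OrderNo, Price} is {ChefID, Date, Ingredient, KitchenStation, OrderNo, Price, TableNo}, the whole schema; {Date, OrderNo, Price} is a candidate key.
Any other superkey properly contains one of these, so there are no further candidate keys.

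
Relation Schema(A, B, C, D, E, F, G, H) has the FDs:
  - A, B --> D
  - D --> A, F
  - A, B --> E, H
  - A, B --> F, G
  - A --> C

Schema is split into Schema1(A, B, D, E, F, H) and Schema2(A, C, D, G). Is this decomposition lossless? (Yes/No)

No

Schema1 ∩ Schema2 = {A, D}; its closure under F is {A, C, D, F}.
Schema1 ⊄ {A, C, D, F} and Schema2 ⊄ {A, C, D, F}, so the split is lossy.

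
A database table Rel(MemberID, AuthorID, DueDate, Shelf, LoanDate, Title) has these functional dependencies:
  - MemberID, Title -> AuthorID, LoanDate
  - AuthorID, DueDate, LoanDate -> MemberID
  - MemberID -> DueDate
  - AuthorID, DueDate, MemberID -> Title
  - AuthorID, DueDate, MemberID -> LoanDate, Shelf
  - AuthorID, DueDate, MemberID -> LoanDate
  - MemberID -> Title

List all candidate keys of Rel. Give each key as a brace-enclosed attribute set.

{AuthorID, DueDate, LoanDate}, {MemberID}

Closure of {MemberID} is {AuthorID, DueDate, LoanDate, MemberID, Shelf, Title}, the whole schema; {MemberID} is a candidate key.
Closure of {AuthorID, DueDate, LoanDate} is {AuthorID, DueDate, LoanDate, MemberID, Shelf, Title}, the whole schema; {AuthorID, DueDate, LoanDate} is a candidate key.
Any other superkey properly contains one of these, so there are no further candidate keys.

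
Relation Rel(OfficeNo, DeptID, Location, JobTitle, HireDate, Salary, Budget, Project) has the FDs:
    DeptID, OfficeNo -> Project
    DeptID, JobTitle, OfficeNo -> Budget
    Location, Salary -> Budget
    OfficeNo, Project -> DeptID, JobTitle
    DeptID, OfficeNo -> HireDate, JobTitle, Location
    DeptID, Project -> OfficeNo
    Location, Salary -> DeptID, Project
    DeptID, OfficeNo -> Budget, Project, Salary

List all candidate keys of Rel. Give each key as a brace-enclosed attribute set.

{DeptID, OfficeNo} is a candidate key since {DeptID, OfficeNo}⁺ = {Budget, DeptID, HireDate, JobTitle, Location, OfficeNo, Project, Salary} covers every attribute.
{DeptID, Project} is a candidate key since {DeptID, Project}⁺ = {Budget, DeptID, HireDate, JobTitle, Location, OfficeNo, Project, Salary} covers every attribute.
{Location, Salary} is a candidate key since {Location, Salary}⁺ = {Budget, DeptID, HireDate, JobTitle, Location, OfficeNo, Project, Salary} covers every attribute.
{OfficeNo, Project} is a candidate key since {OfficeNo, Project}⁺ = {Budget, DeptID, HireDate, JobTitle, Location, OfficeNo, Project, Salary} covers every attribute.
These are minimal and exhaustive — every other superkey contains one of them.

{DeptID, OfficeNo}, {DeptID, Project}, {Location, Salary}, {OfficeNo, Project}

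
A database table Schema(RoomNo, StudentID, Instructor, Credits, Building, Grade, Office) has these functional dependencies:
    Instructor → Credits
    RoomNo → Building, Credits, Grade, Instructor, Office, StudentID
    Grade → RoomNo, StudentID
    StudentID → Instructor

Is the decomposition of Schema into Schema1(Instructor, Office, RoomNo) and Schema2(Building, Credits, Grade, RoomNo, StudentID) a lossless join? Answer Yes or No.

Schema1 ∩ Schema2 = {RoomNo}; its closure under F is {Building, Credits, Grade, Instructor, Office, RoomNo, StudentID}.
Since Schema1 ⊆ {Building, Credits, Grade, Instructor, Office, RoomNo, StudentID}, the intersection is a superkey of Schema1; the decomposition is lossless.

Yes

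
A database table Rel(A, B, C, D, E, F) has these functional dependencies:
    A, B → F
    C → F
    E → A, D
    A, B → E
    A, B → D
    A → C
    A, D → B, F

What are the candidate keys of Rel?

{E}⁺ = {A, B, C, D, E, F}, which is every attribute, so {E} is a candidate key.
{A, B}⁺ = {A, B, C, D, E, F}, which is every attribute, so {A, B} is a candidate key.
{A, D}⁺ = {A, B, C, D, E, F}, which is every attribute, so {A, D} is a candidate key.
No proper subset of any of these is a key, and no other minimal superkey exists.

{A, B}, {A, D}, {E}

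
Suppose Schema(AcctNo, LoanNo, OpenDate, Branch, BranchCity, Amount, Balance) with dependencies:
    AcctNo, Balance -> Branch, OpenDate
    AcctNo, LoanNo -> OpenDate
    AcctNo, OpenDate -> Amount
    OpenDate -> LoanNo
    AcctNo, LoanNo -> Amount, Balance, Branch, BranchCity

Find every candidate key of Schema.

{AcctNo, Balance}, {AcctNo, LoanNo}, {AcctNo, OpenDate}

No FD produces {AcctNo}, so it must be in every candidate key.
{AcctNo, Balance} is a candidate key since {AcctNo, Balance}⁺ = {AcctNo, Amount, Balance, Branch, BranchCity, LoanNo, OpenDate} covers every attribute.
{AcctNo, LoanNo} is a candidate key since {AcctNo, LoanNo}⁺ = {AcctNo, Amount, Balance, Branch, BranchCity, LoanNo, OpenDate} covers every attribute.
{AcctNo, OpenDate} is a candidate key since {AcctNo, OpenDate}⁺ = {AcctNo, Amount, Balance, Branch, BranchCity, LoanNo, OpenDate} covers every attribute.
These are minimal and exhaustive — every other superkey contains one of them.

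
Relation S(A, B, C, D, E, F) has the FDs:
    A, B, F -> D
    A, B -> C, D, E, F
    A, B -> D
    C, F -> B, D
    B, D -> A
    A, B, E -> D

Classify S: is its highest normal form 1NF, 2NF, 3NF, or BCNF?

BCNF

Candidate keys: {A, B}, {B, D}, {C, F}. Prime attributes: {A, B, C, D, F}.
Every FD has a superkey on the left, so the relation is in BCNF.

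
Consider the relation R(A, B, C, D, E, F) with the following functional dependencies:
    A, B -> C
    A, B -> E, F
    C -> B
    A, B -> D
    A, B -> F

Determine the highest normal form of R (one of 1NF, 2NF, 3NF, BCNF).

3NF

Candidate keys: {A, B}, {A, C}. Prime attributes: {A, B, C}.
C -> B: {C}⁺ = {B, C}, which is not all of the attributes, so the left side is not a superkey — BCNF is violated.
Its right-hand attributes {B} are all prime, as are those of every other non-superkey FD — the relation is in 3NF.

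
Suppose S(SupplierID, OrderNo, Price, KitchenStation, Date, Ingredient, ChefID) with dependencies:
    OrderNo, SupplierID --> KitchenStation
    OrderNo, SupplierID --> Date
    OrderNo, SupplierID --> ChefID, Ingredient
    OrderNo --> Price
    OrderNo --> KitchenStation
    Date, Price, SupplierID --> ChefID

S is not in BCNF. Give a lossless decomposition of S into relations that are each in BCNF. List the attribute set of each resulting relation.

Candidate key of the original relation: {OrderNo, SupplierID}.
In {ChefID, Date, Ingredient, KitchenStation, OrderNo, Price, SupplierID}, {OrderNo} is not a superkey ({OrderNo}⁺ restricted to this set is {KitchenStation, OrderNo, Price}), so split on OrderNo --> KitchenStation, Price into {KitchenStation, OrderNo, Price} and {ChefID, Date, Ingredient, OrderNo, SupplierID}.
{KitchenStation, OrderNo, Price} has no BCNF violation.
{ChefID, Date, Ingredient, OrderNo, SupplierID} has no BCNF violation.

{ChefID, Date, Ingredient, OrderNo, SupplierID}; {KitchenStation, OrderNo, Price}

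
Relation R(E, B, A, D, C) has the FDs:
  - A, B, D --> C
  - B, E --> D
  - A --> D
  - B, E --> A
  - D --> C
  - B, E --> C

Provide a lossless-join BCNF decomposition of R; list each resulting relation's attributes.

Candidate key of the original relation: {B, E}.
In {A, B, C, D, E}, {A, B, D} is not a superkey ({A, B, D}⁺ restricted to this set is {A, B, C, D}), so split on A, B, D --> C into {A, B, C, D} and {A, B, D, E}.
In {A, B, C, D}, {A} is not a superkey ({A}⁺ restricted to this set is {A, C, D}), so split on A --> C, D into {A, C, D} and {A, B}.
In {A, C, D}, {D} is not a superkey ({D}⁺ restricted to this set is {C, D}), so split on D --> C into {C, D} and {A, D}.
{C, D} has no BCNF violation.
{A, D} has no BCNF violation.
{A, B} has no BCNF violation.
In {A, B, D, E}, {A} is not a superkey ({A}⁺ restricted to this set is {A, D}), so split on A --> D into {A, D} and {A, B, E}.
{A, D} has no BCNF violation.
{A, B, E} has no BCNF violation.

{A, B, E}; {A, D}; {C, D}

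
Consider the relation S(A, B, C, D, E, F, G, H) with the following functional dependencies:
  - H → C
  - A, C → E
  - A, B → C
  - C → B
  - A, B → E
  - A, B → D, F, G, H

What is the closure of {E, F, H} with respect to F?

Start with {E, F, H}.
H → C applies; add {C} → now {C, E, F, H}.
C → B applies; add {B} → now {B, C, E, F, H}.
No further FD applies.

{B, C, E, F, H}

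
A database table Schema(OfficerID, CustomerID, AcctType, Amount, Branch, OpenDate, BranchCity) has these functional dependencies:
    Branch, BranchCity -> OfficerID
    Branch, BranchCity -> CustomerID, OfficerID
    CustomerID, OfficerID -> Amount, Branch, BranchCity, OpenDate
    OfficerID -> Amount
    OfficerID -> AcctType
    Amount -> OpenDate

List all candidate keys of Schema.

{Branch, BranchCity}⁺ = {AcctType, Amount, Branch, BranchCity, CustomerID, OfficerID, OpenDate}, which is every attribute, so {Branch, BranchCity} is a candidate key.
{CustomerID, OfficerID}⁺ = {AcctType, Amount, Branch, BranchCity, CustomerID, OfficerID, OpenDate}, which is every attribute, so {CustomerID, OfficerID} is a candidate key.
No proper subset of any of these is a key, and no other minimal superkey exists.

{Branch, BranchCity}, {CustomerID, OfficerID}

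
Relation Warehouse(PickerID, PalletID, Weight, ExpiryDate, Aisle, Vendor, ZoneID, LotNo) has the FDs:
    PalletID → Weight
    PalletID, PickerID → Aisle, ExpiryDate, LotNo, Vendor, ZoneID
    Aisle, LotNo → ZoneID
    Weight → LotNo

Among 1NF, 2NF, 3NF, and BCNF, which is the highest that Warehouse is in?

1NF

Candidate key: {PalletID, PickerID}. Prime attributes: {PalletID, PickerID}.
PalletID → Weight: {PalletID}⁺ = {LotNo, PalletID, Weight}, which is not all of the attributes, so the left side is not a superkey — BCNF is violated.
PalletID → Weight has non-prime {Weight} on the right and a non-superkey on the left, so 3NF fails.
The proper key subset {PalletID} of {PalletID, PickerID} determines non-prime {LotNo, Weight}, so the relation is not even in 2NF.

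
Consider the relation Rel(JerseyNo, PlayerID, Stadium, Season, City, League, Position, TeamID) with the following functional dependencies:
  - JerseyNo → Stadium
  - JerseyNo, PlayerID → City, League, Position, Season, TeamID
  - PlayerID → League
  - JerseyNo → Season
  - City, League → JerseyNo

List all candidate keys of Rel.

{City, PlayerID}, {JerseyNo, PlayerID}

{PlayerID} never appears on the right of any FD, so every key must include it.
{City, PlayerID}⁺ = {City, JerseyNo, League, PlayerID, Position, Season, Stadium, TeamID}, which is every attribute, so {City, PlayerID} is a candidate key.
{JerseyNo, PlayerID}⁺ = {City, JerseyNo, League, PlayerID, Position, Season, Stadium, TeamID}, which is every attribute, so {JerseyNo, PlayerID} is a candidate key.
These are minimal and exhaustive — every other superkey contains one of them.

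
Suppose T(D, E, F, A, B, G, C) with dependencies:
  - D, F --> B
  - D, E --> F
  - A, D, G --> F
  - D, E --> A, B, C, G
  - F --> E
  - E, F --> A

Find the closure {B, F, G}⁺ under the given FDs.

Start with {B, F, G}.
F --> E applies; add {E} → now {B, E, F, G}.
E, F --> A applies; add {A} → now {A, B, E, F, G}.
No further FD applies.

{A, B, E, F, G}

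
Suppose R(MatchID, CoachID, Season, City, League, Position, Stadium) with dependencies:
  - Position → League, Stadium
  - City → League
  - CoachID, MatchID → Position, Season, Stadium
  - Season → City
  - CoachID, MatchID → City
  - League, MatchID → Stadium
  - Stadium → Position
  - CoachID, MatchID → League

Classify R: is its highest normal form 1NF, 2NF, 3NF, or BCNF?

Candidate key: {CoachID, MatchID}. Prime attributes: {CoachID, MatchID}.
Position → League, Stadium: {Position}⁺ = {League, Position, Stadium}, which is not all of the attributes, so the left side is not a superkey — BCNF is violated.
Position → League, Stadium has non-prime {League, Stadium} on the right and a non-superkey on the left, so 3NF fails.
No proper subset of a key has a non-prime attribute in its closure, so there is no partial dependency; 2NF holds.

2NF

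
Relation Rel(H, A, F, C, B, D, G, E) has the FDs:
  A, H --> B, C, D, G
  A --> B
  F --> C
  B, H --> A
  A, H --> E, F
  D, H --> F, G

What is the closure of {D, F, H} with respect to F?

Start with {D, F, H}.
F --> C applies; add {C} → now {C, D, F, H}.
D, H --> F, G applies; add {G} → now {C, D, F, G, H}.
No further FD applies.

{C, D, F, G, H}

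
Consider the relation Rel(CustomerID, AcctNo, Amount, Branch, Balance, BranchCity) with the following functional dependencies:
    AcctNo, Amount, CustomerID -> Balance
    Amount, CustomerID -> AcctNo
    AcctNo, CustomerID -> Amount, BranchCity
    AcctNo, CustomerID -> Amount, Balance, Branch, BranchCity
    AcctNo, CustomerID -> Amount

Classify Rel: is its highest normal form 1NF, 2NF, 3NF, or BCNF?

BCNF

Candidate keys: {AcctNo, CustomerID}, {Amount, CustomerID}. Prime attributes: {AcctNo, Amount, CustomerID}.
Each dependency's left side is a superkey — BCNF holds.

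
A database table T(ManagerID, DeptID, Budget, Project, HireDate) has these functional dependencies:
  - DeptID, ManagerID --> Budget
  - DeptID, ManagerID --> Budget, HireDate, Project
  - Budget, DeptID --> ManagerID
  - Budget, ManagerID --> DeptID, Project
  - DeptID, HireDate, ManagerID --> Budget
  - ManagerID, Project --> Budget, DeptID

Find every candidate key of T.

{Budget, DeptID}⁺ = {Budget, DeptID, HireDate, ManagerID, Project}, which is every attribute, so {Budget, DeptID} is a candidate key.
{Budget, ManagerID}⁺ = {Budget, DeptID, HireDate, ManagerID, Project}, which is every attribute, so {Budget, ManagerID} is a candidate key.
{DeptID, ManagerID}⁺ = {Budget, DeptID, HireDate, ManagerID, Project}, which is every attribute, so {DeptID, ManagerID} is a candidate key.
{ManagerID, Project}⁺ = {Budget, DeptID, HireDate, ManagerID, Project}, which is every attribute, so {ManagerID, Project} is a candidate key.
No proper subset of any of these is a key, and no other minimal superkey exists.

{Budget, DeptID}, {Budget, ManagerID}, {DeptID, ManagerID}, {ManagerID, Project}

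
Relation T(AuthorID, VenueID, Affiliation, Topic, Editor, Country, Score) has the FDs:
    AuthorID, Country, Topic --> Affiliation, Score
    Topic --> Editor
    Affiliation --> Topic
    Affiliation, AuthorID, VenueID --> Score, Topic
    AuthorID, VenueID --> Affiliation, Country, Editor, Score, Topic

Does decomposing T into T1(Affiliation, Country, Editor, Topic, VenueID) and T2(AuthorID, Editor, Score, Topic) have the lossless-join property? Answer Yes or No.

No

The shared attributes are {Editor, Topic} and {Editor, Topic}⁺ = {Editor, Topic}.
The closure covers neither T1 nor T2 entirely; the join is not lossless.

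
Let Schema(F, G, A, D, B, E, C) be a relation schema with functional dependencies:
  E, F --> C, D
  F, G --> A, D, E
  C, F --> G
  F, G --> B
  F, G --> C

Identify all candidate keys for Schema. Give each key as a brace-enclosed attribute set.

{C, F}, {E, F}, {F, G}

Attributes never on any right-hand side: {F} — every candidate key must contain it.
{C, F}⁺ = {A, B, C, D, E, F, G} — all of the relation — so {C, F} is a candidate key.
{E, F}⁺ = {A, B, C, D, E, F, G} — all of the relation — so {E, F} is a candidate key.
{F, G}⁺ = {A, B, C, D, E, F, G} — all of the relation — so {F, G} is a candidate key.
No proper subset of any of these is a key, and no other minimal superkey exists.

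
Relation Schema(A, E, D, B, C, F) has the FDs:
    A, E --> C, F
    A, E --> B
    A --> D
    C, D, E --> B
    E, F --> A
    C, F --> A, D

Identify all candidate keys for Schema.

{A, E}, {E, F}

Attributes never on any right-hand side: {E} — every candidate key must contain it.
{A, E} is a candidate key since {A, E}⁺ = {A, B, C, D, E, F} covers every attribute.
{E, F} is a candidate key since {E, F}⁺ = {A, B, C, D, E, F} covers every attribute.
These are minimal and exhaustive — every other superkey contains one of them.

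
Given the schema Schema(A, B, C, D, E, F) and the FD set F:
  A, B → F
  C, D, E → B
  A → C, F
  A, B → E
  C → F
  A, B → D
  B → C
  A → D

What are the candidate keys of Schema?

Attributes never on any right-hand side: {A} — every candidate key must contain it.
Closure of {A, B} is {A, B, C, D, E, F}, the whole schema; {A, B} is a candidate key.
Closure of {A, E} is {A, B, C, D, E, F}, the whole schema; {A, E} is a candidate key.
No proper subset of any of these is a key, and no other minimal superkey exists.

{A, B}, {A, E}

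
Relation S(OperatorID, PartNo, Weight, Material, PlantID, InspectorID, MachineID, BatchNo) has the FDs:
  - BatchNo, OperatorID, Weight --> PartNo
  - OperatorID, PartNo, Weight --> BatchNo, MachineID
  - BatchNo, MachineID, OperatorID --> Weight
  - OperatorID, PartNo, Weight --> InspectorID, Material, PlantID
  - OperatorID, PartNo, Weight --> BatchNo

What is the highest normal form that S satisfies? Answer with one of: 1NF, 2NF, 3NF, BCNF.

BCNF

Candidate keys: {BatchNo, MachineID, OperatorID}, {BatchNo, OperatorID, Weight}, {OperatorID, PartNo, Weight}. Prime attributes: {BatchNo, MachineID, OperatorID, PartNo, Weight}.
Each dependency's left side is a superkey — BCNF holds.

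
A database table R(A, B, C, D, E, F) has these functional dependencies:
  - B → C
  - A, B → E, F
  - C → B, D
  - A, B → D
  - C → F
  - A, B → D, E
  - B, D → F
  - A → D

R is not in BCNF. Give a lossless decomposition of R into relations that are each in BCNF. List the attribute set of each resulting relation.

{A, B, E}; {B, C, D, F}

Candidate keys of the original relation: {A, B}, {A, C}.
{A, B, C, D, E, F}: {B} determines {B, C, D, F} here but is not a superkey — split on B → C, D, F, giving {B, C, D, F} and {A, B, E}.
{B, C, D, F}: every determinant is a superkey — BCNF.
{A, B, E}: every determinant is a superkey — BCNF.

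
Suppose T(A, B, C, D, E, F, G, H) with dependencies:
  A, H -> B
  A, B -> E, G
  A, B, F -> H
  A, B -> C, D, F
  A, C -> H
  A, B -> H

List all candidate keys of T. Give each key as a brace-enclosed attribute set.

{A} never appears on the right of any FD, so every key must include it.
{A, B}⁺ = {A, B, C, D, E, F, G, H} — all of the relation — so {A, B} is a candidate key.
{A, C}⁺ = {A, B, C, D, E, F, G, H} — all of the relation — so {A, C} is a candidate key.
{A, H}⁺ = {A, B, C, D, E, F, G, H} — all of the relation — so {A, H} is a candidate key.
Any other superkey properly contains one of these, so there are no further candidate keys.

{A, B}, {A, C}, {A, H}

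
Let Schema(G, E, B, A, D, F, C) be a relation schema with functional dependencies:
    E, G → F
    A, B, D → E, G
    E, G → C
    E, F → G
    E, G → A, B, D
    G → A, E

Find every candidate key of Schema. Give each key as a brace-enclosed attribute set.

Closure of {G} is {A, B, C, D, E, F, G}, the whole schema; {G} is a candidate key.
Closure of {E, F} is {A, B, C, D, E, F, G}, the whole schema; {E, F} is a candidate key.
Closure of {A, B, D} is {A, B, C, D, E, F, G}, the whole schema; {A, B, D} is a candidate key.
No proper subset of any of these is a key, and no other minimal superkey exists.

{A, B, D}, {E, F}, {G}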